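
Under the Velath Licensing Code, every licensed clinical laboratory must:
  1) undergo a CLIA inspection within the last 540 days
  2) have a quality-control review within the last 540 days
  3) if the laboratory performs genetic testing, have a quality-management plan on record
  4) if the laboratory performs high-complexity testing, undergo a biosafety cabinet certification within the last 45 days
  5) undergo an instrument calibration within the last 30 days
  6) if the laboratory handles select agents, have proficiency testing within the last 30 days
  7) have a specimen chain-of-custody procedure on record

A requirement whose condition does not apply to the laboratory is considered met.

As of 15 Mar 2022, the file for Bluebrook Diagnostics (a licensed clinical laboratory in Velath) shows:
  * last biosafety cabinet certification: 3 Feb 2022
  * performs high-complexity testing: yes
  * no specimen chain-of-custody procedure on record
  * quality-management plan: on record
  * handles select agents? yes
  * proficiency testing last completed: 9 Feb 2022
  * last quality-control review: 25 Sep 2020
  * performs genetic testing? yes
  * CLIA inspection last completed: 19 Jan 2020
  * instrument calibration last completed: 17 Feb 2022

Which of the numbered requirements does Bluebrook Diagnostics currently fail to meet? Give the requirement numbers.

1, 6, 7

1. CLIA inspection 786 days ago vs limit 540 → not met
2. quality-control review 536 days ago vs limit 540 → met
3. condition 'performs genetic testing' holds; quality-management plan present → met
4. condition 'performs high-complexity testing' holds; biosafety cabinet certification 40 days ago vs limit 45 → met
5. instrument calibration 26 days ago vs limit 30 → met
6. condition 'handles select agents' holds; proficiency testing 34 days ago vs limit 30 → not met
7. specimen chain-of-custody procedure absent → not met
Not met: 1, 6, 7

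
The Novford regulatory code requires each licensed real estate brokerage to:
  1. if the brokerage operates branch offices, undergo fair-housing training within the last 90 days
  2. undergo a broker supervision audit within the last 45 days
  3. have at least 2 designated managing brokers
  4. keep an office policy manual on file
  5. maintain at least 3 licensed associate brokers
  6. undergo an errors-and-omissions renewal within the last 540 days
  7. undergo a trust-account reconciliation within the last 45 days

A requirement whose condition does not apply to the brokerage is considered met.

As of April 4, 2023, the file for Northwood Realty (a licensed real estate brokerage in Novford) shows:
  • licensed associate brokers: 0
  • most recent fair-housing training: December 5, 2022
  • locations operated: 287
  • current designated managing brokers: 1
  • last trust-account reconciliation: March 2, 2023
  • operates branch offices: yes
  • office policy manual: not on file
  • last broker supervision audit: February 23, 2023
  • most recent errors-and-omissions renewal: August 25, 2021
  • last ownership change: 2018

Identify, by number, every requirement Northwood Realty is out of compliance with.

1. condition 'operates branch offices' holds; fair-housing training 120 days ago vs limit 90 → not met
2. broker supervision audit 40 days ago vs limit 45 → met
3. designated managing brokers 1 < 2 → not met
4. office policy manual absent → not met
5. licensed associate brokers 0 < 3 → not met
6. errors-and-omissions renewal 587 days ago vs limit 540 → not met
7. trust-account reconciliation 33 days ago vs limit 45 → met
Not met: 1, 3, 4, 5, 6

1, 3, 4, 5, 6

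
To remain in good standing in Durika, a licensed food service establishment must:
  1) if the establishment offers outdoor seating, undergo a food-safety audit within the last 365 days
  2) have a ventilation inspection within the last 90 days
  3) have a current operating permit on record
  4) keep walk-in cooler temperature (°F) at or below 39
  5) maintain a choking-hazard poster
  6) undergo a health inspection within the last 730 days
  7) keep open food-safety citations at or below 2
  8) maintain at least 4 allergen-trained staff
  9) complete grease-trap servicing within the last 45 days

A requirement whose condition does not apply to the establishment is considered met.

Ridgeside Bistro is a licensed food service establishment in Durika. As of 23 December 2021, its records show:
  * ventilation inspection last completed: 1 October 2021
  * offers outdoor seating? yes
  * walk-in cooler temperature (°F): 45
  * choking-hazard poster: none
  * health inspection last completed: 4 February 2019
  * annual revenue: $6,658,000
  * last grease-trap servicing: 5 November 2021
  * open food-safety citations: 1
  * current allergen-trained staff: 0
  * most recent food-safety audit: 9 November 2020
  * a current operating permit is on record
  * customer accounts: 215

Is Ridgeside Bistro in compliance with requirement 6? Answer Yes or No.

No

6. health inspection 1053 days ago vs limit 730 → not met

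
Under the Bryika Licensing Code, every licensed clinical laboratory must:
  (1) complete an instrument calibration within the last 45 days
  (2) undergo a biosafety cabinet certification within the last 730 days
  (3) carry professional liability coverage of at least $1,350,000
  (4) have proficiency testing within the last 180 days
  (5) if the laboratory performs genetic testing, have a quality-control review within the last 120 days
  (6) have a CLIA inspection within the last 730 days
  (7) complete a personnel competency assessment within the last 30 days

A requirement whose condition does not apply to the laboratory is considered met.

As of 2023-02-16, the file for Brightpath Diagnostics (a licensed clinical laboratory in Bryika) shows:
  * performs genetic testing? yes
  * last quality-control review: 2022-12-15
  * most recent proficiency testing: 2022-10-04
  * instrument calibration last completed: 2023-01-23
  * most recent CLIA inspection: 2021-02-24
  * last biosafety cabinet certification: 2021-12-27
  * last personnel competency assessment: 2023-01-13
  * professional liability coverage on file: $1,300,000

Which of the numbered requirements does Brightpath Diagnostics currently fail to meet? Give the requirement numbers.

3, 7

1. instrument calibration 24 days ago vs limit 45 → met
2. biosafety cabinet certification 416 days ago vs limit 730 → met
3. professional liability coverage $1,300,000 < $1,350,000 → not met
4. proficiency testing 135 days ago vs limit 180 → met
5. condition 'performs genetic testing' holds; quality-control review 63 days ago vs limit 120 → met
6. CLIA inspection 722 days ago vs limit 730 → met
7. personnel competency assessment 34 days ago vs limit 30 → not met
Not met: 3, 7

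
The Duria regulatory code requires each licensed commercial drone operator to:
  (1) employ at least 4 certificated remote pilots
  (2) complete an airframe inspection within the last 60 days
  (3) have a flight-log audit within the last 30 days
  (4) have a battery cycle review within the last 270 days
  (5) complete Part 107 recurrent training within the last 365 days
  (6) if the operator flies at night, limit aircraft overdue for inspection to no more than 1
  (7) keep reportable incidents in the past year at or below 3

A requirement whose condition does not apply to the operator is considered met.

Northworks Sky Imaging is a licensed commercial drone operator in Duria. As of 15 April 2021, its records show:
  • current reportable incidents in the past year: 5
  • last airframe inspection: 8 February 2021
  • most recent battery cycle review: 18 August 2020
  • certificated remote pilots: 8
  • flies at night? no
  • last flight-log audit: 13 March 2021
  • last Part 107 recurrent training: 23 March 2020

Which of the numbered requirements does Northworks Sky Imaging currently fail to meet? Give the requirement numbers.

1. certificated remote pilots 8 ≥ 4 → met
2. airframe inspection 66 days ago vs limit 60 → not met
3. flight-log audit 33 days ago vs limit 30 → not met
4. battery cycle review 240 days ago vs limit 270 → met
5. Part 107 recurrent training 388 days ago vs limit 365 → not met
6. condition 'flies at night' does not hold → requirement n/a → met
7. reportable incidents in the past year 5 > 3 → not met
Not met: 2, 3, 5, 7

2, 3, 5, 7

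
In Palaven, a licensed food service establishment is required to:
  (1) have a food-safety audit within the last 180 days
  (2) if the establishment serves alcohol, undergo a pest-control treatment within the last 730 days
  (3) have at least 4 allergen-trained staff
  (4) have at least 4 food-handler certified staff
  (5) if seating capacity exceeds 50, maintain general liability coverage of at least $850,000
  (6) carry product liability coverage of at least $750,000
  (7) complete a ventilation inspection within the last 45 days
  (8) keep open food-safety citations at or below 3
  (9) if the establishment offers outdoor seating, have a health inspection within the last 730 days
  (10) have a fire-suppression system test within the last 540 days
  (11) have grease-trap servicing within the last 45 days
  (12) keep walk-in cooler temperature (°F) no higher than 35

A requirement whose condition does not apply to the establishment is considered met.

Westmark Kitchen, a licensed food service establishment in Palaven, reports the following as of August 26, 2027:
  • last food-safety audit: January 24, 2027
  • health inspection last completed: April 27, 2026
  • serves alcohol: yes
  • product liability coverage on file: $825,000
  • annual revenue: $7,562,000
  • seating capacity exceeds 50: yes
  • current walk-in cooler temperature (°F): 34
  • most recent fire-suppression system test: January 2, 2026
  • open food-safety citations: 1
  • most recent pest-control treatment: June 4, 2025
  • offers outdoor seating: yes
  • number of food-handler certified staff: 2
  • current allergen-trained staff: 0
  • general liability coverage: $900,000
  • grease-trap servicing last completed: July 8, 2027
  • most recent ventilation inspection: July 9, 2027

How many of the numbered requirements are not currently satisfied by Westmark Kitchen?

1. food-safety audit 214 days ago vs limit 180 → not met
2. condition 'serves alcohol' holds; pest-control treatment 813 days ago vs limit 730 → not met
3. allergen-trained staff 0 < 4 → not met
4. food-handler certified staff 2 < 4 → not met
5. condition 'seating capacity exceeds 50' holds; general liability coverage $900,000 ≥ $850,000 → met
6. product liability coverage $825,000 ≥ $750,000 → met
7. ventilation inspection 48 days ago vs limit 45 → not met
8. open food-safety citations 1 ≤ 3 → met
9. condition 'offers outdoor seating' holds; health inspection 486 days ago vs limit 730 → met
10. fire-suppression system test 601 days ago vs limit 540 → not met
11. grease-trap servicing 49 days ago vs limit 45 → not met
12. walk-in cooler temperature (°F) 34 ≤ 35 → met
Not met: 7 of 12

7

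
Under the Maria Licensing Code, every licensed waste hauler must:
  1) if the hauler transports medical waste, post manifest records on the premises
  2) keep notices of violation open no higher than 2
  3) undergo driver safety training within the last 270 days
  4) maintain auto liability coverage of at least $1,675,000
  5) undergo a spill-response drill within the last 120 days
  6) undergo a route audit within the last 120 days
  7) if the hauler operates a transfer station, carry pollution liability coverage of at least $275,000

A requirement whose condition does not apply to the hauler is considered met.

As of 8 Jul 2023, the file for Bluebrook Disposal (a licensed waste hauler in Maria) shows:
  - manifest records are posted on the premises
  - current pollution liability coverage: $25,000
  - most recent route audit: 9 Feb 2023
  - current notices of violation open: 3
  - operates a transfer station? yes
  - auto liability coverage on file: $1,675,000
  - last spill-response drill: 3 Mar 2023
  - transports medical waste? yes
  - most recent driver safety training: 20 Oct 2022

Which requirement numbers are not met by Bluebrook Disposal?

2, 5, 6, 7

1. condition 'transports medical waste' holds; manifest records present → met
2. notices of violation open 3 > 2 → not met
3. driver safety training 261 days ago vs limit 270 → met
4. auto liability coverage $1,675,000 ≥ $1,675,000 → met
5. spill-response drill 127 days ago vs limit 120 → not met
6. route audit 149 days ago vs limit 120 → not met
7. condition 'operates a transfer station' holds; pollution liability coverage $25,000 < $275,000 → not met
Not met: 2, 5, 6, 7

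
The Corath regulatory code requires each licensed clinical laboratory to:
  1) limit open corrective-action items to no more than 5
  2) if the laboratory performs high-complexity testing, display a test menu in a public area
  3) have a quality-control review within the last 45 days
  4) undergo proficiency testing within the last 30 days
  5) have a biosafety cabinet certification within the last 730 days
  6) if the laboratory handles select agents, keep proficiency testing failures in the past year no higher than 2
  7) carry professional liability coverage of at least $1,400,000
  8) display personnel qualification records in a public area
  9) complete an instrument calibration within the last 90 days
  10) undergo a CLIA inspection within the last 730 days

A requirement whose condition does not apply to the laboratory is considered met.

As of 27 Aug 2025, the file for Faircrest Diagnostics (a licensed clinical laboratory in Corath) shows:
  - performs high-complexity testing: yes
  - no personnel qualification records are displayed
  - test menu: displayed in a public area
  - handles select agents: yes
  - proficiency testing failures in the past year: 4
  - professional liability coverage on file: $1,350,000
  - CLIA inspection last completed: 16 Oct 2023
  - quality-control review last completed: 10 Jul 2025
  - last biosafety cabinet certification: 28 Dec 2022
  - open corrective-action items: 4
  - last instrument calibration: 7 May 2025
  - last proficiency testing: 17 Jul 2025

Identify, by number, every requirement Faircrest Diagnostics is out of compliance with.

3, 4, 5, 6, 7, 8, 9

1. open corrective-action items 4 ≤ 5 → met
2. condition 'performs high-complexity testing' holds; test menu present → met
3. quality-control review 48 days ago vs limit 45 → not met
4. proficiency testing 41 days ago vs limit 30 → not met
5. biosafety cabinet certification 973 days ago vs limit 730 → not met
6. condition 'handles select agents' holds; proficiency testing failures in the past year 4 > 2 → not met
7. professional liability coverage $1,350,000 < $1,400,000 → not met
8. personnel qualification records absent → not met
9. instrument calibration 112 days ago vs limit 90 → not met
10. CLIA inspection 681 days ago vs limit 730 → met
Not met: 3, 4, 5, 6, 7, 8, 9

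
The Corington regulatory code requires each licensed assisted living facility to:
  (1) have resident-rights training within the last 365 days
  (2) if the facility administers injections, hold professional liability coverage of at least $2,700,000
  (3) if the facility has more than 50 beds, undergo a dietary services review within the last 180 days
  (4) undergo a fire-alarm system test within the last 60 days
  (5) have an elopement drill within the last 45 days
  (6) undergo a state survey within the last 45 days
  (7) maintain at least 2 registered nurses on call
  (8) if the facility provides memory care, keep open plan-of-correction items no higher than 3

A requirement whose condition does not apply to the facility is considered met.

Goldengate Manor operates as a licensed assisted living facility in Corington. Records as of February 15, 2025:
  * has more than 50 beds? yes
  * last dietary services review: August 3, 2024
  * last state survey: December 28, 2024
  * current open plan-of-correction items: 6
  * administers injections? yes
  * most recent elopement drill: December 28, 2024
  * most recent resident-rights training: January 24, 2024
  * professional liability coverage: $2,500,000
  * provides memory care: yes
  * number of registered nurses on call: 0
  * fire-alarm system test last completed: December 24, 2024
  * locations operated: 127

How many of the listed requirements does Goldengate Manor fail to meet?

1. resident-rights training 388 days ago vs limit 365 → not met
2. condition 'administers injections' holds; professional liability coverage $2,500,000 < $2,700,000 → not met
3. condition 'has more than 50 beds' holds; dietary services review 196 days ago vs limit 180 → not met
4. fire-alarm system test 53 days ago vs limit 60 → met
5. elopement drill 49 days ago vs limit 45 → not met
6. state survey 49 days ago vs limit 45 → not met
7. registered nurses on call 0 < 2 → not met
8. condition 'provides memory care' holds; open plan-of-correction items 6 > 3 → not met
Not met: 7 of 8

7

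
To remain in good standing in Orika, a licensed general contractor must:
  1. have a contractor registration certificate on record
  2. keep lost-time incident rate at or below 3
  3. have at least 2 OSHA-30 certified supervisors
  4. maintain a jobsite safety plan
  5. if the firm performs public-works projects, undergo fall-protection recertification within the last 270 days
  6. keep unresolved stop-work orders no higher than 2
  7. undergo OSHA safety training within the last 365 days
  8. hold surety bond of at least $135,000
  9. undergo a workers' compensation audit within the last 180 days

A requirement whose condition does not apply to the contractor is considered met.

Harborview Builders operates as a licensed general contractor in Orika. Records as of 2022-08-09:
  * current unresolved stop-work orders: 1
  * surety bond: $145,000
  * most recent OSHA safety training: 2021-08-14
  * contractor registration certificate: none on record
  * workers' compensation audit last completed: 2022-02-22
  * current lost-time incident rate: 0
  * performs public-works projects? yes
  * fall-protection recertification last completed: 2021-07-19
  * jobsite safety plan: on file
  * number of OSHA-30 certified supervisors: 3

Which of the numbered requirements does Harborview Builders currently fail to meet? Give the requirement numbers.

1, 5

1. contractor registration certificate absent → not met
2. lost-time incident rate 0 ≤ 3 → met
3. OSHA-30 certified supervisors 3 ≥ 2 → met
4. jobsite safety plan present → met
5. condition 'performs public-works projects' holds; fall-protection recertification 386 days ago vs limit 270 → not met
6. unresolved stop-work orders 1 ≤ 2 → met
7. OSHA safety training 360 days ago vs limit 365 → met
8. surety bond $145,000 ≥ $135,000 → met
9. workers' compensation audit 168 days ago vs limit 180 → met
Not met: 1, 5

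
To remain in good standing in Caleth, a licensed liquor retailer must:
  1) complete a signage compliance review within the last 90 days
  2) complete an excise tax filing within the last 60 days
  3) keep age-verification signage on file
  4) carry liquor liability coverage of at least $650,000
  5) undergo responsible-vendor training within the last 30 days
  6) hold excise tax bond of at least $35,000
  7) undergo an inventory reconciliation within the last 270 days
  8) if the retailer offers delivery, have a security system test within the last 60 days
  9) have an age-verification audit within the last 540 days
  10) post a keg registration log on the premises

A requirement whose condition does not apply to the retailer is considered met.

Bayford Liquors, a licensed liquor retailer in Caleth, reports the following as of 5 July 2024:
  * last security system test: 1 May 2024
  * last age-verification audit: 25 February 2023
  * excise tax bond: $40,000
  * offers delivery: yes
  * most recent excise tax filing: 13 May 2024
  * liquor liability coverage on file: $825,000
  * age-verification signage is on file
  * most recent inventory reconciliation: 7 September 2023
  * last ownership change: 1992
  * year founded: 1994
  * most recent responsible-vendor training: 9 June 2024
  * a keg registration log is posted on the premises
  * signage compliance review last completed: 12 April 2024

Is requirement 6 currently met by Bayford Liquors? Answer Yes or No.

Yes

6. excise tax bond $40,000 ≥ $35,000 → met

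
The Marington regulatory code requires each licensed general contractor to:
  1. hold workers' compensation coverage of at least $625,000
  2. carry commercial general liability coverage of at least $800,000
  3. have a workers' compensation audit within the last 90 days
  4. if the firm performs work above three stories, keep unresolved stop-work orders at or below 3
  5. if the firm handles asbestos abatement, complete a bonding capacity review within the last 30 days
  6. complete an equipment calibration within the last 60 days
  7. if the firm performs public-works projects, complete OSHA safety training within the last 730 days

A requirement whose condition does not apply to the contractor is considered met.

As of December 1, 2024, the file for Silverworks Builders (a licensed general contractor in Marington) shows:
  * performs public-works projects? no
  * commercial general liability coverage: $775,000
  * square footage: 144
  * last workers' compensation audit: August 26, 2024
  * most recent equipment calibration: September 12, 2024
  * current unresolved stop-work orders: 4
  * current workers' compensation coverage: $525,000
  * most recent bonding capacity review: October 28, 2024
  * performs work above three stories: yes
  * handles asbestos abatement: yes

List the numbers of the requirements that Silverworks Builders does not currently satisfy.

1. workers' compensation coverage $525,000 < $625,000 → not met
2. commercial general liability coverage $775,000 < $800,000 → not met
3. workers' compensation audit 97 days ago vs limit 90 → not met
4. condition 'performs work above three stories' holds; unresolved stop-work orders 4 > 3 → not met
5. condition 'handles asbestos abatement' holds; bonding capacity review 34 days ago vs limit 30 → not met
6. equipment calibration 80 days ago vs limit 60 → not met
7. condition 'performs public-works projects' does not hold → requirement n/a → met
Not met: 1, 2, 3, 4, 5, 6

1, 2, 3, 4, 5, 6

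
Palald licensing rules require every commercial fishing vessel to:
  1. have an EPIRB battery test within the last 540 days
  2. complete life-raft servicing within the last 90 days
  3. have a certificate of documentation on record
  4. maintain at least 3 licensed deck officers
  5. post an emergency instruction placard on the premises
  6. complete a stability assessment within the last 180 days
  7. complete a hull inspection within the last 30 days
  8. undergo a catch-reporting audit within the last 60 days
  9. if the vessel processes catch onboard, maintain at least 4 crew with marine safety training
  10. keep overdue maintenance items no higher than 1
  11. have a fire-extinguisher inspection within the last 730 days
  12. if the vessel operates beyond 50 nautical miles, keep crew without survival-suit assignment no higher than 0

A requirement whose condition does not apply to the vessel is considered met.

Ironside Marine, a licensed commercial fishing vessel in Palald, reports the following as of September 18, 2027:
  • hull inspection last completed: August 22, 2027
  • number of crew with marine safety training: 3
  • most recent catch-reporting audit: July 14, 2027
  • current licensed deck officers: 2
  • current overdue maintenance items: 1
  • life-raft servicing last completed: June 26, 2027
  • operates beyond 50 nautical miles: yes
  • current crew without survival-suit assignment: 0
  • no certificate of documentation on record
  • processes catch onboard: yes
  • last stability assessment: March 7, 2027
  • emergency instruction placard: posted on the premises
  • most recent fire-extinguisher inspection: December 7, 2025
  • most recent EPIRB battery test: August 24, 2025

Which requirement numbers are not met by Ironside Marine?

1. EPIRB battery test 755 days ago vs limit 540 → not met
2. life-raft servicing 84 days ago vs limit 90 → met
3. certificate of documentation absent → not met
4. licensed deck officers 2 < 3 → not met
5. emergency instruction placard present → met
6. stability assessment 195 days ago vs limit 180 → not met
7. hull inspection 27 days ago vs limit 30 → met
8. catch-reporting audit 66 days ago vs limit 60 → not met
9. condition 'processes catch onboard' holds; crew with marine safety training 3 < 4 → not met
10. overdue maintenance items 1 ≤ 1 → met
11. fire-extinguisher inspection 650 days ago vs limit 730 → met
12. condition 'operates beyond 50 nautical miles' holds; crew without survival-suit assignment 0 ≤ 0 → met
Not met: 1, 3, 4, 6, 8, 9

1, 3, 4, 6, 8, 9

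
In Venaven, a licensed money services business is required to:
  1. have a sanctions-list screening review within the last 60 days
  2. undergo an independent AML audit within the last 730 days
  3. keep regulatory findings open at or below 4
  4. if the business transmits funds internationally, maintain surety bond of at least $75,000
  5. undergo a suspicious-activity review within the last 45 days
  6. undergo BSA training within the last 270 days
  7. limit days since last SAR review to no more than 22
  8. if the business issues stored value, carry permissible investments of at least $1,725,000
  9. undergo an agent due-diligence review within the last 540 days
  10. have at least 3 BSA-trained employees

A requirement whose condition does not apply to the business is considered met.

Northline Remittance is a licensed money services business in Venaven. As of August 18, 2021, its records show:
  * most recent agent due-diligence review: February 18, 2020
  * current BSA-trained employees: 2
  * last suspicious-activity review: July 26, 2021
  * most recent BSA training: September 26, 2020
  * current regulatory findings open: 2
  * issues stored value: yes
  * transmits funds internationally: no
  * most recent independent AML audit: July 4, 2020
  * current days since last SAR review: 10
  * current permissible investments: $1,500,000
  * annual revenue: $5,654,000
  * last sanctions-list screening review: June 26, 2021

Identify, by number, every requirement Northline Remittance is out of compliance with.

6, 8, 9, 10

1. sanctions-list screening review 53 days ago vs limit 60 → met
2. independent AML audit 410 days ago vs limit 730 → met
3. regulatory findings open 2 ≤ 4 → met
4. condition 'transmits funds internationally' does not hold → requirement n/a → met
5. suspicious-activity review 23 days ago vs limit 45 → met
6. BSA training 326 days ago vs limit 270 → not met
7. days since last SAR review 10 ≤ 22 → met
8. condition 'issues stored value' holds; permissible investments $1,500,000 < $1,725,000 → not met
9. agent due-diligence review 547 days ago vs limit 540 → not met
10. BSA-trained employees 2 < 3 → not met
Not met: 6, 8, 9, 10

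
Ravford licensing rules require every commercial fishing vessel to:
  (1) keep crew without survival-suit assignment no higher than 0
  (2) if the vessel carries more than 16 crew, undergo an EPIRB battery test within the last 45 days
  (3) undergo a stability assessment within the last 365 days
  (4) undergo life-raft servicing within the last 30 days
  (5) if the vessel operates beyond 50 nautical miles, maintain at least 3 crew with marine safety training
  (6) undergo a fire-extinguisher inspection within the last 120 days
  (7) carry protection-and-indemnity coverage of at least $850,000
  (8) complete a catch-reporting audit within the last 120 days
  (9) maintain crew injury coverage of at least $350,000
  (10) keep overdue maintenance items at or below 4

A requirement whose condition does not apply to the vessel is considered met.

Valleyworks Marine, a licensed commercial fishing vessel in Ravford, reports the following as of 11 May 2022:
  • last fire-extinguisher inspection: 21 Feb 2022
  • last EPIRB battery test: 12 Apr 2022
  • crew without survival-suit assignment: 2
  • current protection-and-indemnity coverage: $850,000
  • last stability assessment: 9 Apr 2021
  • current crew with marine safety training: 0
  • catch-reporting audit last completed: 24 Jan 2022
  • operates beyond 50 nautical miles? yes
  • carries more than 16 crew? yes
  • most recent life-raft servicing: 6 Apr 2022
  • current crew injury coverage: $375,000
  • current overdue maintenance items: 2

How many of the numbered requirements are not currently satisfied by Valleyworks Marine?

4

1. crew without survival-suit assignment 2 > 0 → not met
2. condition 'carries more than 16 crew' holds; EPIRB battery test 29 days ago vs limit 45 → met
3. stability assessment 397 days ago vs limit 365 → not met
4. life-raft servicing 35 days ago vs limit 30 → not met
5. condition 'operates beyond 50 nautical miles' holds; crew with marine safety training 0 < 3 → not met
6. fire-extinguisher inspection 79 days ago vs limit 120 → met
7. protection-and-indemnity coverage $850,000 ≥ $850,000 → met
8. catch-reporting audit 107 days ago vs limit 120 → met
9. crew injury coverage $375,000 ≥ $350,000 → met
10. overdue maintenance items 2 ≤ 4 → met
Not met: 4 of 10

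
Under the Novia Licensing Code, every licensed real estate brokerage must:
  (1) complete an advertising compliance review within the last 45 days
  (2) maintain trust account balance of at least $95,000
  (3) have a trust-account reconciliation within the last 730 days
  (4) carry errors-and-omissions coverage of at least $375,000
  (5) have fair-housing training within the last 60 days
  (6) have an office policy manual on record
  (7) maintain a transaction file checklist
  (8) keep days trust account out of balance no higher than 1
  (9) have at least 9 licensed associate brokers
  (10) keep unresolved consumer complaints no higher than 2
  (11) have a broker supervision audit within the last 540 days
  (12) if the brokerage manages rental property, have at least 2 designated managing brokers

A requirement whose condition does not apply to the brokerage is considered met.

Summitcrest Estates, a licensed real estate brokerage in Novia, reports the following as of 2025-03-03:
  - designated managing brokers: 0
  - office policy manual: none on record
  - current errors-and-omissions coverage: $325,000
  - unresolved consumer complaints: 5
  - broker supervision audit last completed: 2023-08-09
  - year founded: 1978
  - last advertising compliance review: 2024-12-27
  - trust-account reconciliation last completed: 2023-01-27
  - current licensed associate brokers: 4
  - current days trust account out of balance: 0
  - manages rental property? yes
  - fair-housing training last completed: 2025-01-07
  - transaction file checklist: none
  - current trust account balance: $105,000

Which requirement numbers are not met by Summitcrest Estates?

1, 3, 4, 6, 7, 9, 10, 11, 12

1. advertising compliance review 66 days ago vs limit 45 → not met
2. trust account balance $105,000 ≥ $95,000 → met
3. trust-account reconciliation 766 days ago vs limit 730 → not met
4. errors-and-omissions coverage $325,000 < $375,000 → not met
5. fair-housing training 55 days ago vs limit 60 → met
6. office policy manual absent → not met
7. transaction file checklist absent → not met
8. days trust account out of balance 0 ≤ 1 → met
9. licensed associate brokers 4 < 9 → not met
10. unresolved consumer complaints 5 > 2 → not met
11. broker supervision audit 572 days ago vs limit 540 → not met
12. condition 'manages rental property' holds; designated managing brokers 0 < 2 → not met
Not met: 1, 3, 4, 6, 7, 9, 10, 11, 12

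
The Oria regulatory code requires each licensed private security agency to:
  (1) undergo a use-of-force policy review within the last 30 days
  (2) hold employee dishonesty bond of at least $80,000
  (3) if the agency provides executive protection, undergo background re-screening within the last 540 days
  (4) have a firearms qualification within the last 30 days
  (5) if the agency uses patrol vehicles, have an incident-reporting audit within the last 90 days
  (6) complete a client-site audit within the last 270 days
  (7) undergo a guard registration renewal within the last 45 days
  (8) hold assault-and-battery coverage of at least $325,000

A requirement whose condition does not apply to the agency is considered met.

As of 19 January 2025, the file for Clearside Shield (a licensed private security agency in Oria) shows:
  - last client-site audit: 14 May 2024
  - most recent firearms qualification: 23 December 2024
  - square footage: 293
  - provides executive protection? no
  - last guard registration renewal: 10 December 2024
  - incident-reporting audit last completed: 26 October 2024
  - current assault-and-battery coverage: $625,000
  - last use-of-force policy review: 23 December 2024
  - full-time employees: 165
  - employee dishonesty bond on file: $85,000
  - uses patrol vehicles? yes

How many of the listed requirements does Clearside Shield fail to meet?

0

1. use-of-force policy review 27 days ago vs limit 30 → met
2. employee dishonesty bond $85,000 ≥ $80,000 → met
3. condition 'provides executive protection' does not hold → requirement n/a → met
4. firearms qualification 27 days ago vs limit 30 → met
5. condition 'uses patrol vehicles' holds; incident-reporting audit 85 days ago vs limit 90 → met
6. client-site audit 250 days ago vs limit 270 → met
7. guard registration renewal 40 days ago vs limit 45 → met
8. assault-and-battery coverage $625,000 ≥ $325,000 → met
Not met: 0 of 8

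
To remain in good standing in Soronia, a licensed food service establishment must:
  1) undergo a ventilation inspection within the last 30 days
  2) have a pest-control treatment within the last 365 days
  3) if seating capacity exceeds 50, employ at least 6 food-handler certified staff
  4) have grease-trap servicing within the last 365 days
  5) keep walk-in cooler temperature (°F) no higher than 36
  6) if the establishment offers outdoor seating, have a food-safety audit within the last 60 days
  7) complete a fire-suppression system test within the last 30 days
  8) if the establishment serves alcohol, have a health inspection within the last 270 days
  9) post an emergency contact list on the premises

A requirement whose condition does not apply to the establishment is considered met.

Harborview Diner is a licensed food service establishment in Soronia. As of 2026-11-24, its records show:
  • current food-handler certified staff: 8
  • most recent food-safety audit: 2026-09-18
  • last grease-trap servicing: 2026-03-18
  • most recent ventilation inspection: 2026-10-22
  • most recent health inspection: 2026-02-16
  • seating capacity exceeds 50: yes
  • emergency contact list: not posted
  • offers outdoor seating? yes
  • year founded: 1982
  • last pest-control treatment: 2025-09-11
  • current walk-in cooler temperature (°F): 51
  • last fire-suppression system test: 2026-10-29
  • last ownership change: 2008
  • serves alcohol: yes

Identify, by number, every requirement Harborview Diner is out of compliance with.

1. ventilation inspection 33 days ago vs limit 30 → not met
2. pest-control treatment 439 days ago vs limit 365 → not met
3. condition 'seating capacity exceeds 50' holds; food-handler certified staff 8 ≥ 6 → met
4. grease-trap servicing 251 days ago vs limit 365 → met
5. walk-in cooler temperature (°F) 51 > 36 → not met
6. condition 'offers outdoor seating' holds; food-safety audit 67 days ago vs limit 60 → not met
7. fire-suppression system test 26 days ago vs limit 30 → met
8. condition 'serves alcohol' holds; health inspection 281 days ago vs limit 270 → not met
9. emergency contact list absent → not met
Not met: 1, 2, 5, 6, 8, 9

1, 2, 5, 6, 8, 9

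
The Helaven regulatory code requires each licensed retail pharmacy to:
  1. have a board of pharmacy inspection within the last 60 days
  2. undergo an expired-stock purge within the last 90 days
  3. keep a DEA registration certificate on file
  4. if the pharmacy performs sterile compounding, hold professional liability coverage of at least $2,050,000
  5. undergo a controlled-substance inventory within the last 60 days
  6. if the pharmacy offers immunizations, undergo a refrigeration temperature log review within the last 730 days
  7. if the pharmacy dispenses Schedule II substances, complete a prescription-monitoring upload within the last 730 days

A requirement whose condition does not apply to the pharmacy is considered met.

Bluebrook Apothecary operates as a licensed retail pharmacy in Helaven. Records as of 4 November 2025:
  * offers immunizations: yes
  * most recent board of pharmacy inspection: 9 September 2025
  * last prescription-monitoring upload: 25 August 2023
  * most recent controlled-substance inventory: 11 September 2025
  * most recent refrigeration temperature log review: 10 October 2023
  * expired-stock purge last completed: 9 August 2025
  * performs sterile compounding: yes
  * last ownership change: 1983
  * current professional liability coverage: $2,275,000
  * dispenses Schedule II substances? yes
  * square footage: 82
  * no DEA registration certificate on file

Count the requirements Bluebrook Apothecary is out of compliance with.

3

1. board of pharmacy inspection 56 days ago vs limit 60 → met
2. expired-stock purge 87 days ago vs limit 90 → met
3. DEA registration certificate absent → not met
4. condition 'performs sterile compounding' holds; professional liability coverage $2,275,000 ≥ $2,050,000 → met
5. controlled-substance inventory 54 days ago vs limit 60 → met
6. condition 'offers immunizations' holds; refrigeration temperature log review 756 days ago vs limit 730 → not met
7. condition 'dispenses Schedule II substances' holds; prescription-monitoring upload 802 days ago vs limit 730 → not met
Not met: 3 of 7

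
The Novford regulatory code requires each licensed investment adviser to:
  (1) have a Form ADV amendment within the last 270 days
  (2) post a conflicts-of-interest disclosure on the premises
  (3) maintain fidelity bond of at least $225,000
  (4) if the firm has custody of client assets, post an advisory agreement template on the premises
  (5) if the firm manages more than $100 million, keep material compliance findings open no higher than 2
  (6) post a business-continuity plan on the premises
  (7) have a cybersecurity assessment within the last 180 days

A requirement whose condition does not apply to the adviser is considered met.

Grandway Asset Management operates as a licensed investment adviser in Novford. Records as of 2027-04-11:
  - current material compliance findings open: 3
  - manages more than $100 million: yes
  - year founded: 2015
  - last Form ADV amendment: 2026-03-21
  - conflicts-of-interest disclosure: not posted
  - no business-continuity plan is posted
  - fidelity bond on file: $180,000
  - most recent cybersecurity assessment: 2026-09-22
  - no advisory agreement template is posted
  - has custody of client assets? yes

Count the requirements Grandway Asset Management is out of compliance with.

1. Form ADV amendment 386 days ago vs limit 270 → not met
2. conflicts-of-interest disclosure absent → not met
3. fidelity bond $180,000 < $225,000 → not met
4. condition 'has custody of client assets' holds; advisory agreement template absent → not met
5. condition 'manages more than $100 million' holds; material compliance findings open 3 > 2 → not met
6. business-continuity plan absent → not met
7. cybersecurity assessment 201 days ago vs limit 180 → not met
Not met: 7 of 7

7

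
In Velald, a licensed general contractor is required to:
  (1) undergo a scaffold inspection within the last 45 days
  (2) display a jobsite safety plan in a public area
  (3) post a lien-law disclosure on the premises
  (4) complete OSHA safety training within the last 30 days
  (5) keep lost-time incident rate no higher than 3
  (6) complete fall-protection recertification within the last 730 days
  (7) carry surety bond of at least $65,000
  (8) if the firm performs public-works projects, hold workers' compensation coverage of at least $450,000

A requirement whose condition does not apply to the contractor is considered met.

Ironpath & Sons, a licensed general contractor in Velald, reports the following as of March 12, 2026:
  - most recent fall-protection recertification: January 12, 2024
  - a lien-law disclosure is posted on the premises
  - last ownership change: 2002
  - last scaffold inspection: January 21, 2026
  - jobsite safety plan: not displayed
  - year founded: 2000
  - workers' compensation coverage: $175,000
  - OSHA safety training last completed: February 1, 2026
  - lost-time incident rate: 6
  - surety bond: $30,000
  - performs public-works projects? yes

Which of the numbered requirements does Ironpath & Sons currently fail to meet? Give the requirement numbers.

1. scaffold inspection 50 days ago vs limit 45 → not met
2. jobsite safety plan absent → not met
3. lien-law disclosure present → met
4. OSHA safety training 39 days ago vs limit 30 → not met
5. lost-time incident rate 6 > 3 → not met
6. fall-protection recertification 790 days ago vs limit 730 → not met
7. surety bond $30,000 < $65,000 → not met
8. condition 'performs public-works projects' holds; workers' compensation coverage $175,000 < $450,000 → not met
Not met: 1, 2, 4, 5, 6, 7, 8

1, 2, 4, 5, 6, 7, 8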